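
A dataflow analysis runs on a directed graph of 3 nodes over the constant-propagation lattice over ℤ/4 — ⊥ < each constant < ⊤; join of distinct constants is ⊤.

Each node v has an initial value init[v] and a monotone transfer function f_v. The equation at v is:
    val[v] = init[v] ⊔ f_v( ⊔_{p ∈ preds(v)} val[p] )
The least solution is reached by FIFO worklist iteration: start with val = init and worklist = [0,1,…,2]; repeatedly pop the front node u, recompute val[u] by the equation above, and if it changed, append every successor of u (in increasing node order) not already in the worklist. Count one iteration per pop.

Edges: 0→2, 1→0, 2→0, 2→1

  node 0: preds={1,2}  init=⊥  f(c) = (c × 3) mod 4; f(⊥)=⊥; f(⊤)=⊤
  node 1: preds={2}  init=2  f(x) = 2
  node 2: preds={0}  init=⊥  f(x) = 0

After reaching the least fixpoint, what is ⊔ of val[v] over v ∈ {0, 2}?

Trace (6 dequeues):
  [1] u=0 | in 2 | out 2 | prev ⊥ | push {}
  [2] u=1 | in ⊥ | out 2 | ==
  [3] u=2 | in 2 | out 0 | prev ⊥ | push {0,1}
  [4] u=0 | in ⊤ | out ⊤ | prev 2 | push {2}
  [5] u=1 | in 0 | out 2 | ==
  [6] u=2 | in ⊤ | out 0 | ==

Converged values:
  [0] ⊤
  [1] 2
  [2] 0

⊤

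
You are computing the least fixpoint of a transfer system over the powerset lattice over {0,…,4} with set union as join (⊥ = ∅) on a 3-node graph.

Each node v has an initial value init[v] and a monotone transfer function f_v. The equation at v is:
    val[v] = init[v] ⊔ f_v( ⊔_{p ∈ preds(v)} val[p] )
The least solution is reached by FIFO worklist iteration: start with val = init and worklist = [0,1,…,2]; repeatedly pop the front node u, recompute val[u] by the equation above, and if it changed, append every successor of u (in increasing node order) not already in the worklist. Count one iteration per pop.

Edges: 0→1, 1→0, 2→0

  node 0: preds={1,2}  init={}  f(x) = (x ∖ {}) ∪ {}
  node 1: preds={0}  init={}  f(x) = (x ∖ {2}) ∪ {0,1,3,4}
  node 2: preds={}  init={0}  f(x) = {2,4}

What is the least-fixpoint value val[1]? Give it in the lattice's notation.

{0,1,3,4}

Iteration log — 5 steps:
  step 1. node 0  ⊔preds={0}  new={0}  old={}  +wl: 
  step 2. node 1  ⊔preds={0}  new={0,1,3,4}  old={}  +wl: 0
  step 3. node 2  ⊔preds={}  new={0,2,4}  old={0}  +wl: 
  step 4. node 0  ⊔preds={0,1,2,3,4}  new={0,1,2,3,4}  old={0}  +wl: 1
  step 5. node 1  ⊔preds={0,1,2,3,4}  new={0,1,3,4}  stable

Least fixpoint reached:
  node 0: {0,1,2,3,4}
  node 1: {0,1,3,4}
  node 2: {0,2,4}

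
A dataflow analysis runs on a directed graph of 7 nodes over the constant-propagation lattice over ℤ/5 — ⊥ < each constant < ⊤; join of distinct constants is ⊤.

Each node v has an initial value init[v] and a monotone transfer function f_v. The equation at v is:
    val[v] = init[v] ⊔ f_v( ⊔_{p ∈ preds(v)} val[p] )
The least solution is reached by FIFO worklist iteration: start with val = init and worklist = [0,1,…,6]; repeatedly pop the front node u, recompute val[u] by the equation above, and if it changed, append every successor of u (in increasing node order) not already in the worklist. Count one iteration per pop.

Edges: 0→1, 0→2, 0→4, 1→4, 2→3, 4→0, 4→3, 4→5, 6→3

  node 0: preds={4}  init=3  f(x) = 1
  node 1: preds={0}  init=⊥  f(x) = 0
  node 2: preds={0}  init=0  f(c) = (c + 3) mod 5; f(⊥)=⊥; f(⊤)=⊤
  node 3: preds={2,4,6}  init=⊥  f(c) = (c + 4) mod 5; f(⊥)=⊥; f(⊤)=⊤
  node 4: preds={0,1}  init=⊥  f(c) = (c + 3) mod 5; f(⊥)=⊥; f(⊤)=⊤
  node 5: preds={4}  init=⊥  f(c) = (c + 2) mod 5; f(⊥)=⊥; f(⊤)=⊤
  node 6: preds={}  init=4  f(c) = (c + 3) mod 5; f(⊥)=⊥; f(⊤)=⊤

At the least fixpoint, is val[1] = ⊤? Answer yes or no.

no

Worklist (9 pops):
  #1 pop 0: in=⊥ → ⊤ (was 3); enqueue []
  #2 pop 1: in=⊤ → 0 (was ⊥); enqueue []
  #3 pop 2: in=⊤ → ⊤ (was 0); enqueue []
  #4 pop 3: in=⊤ → ⊤ (was ⊥); enqueue []
  #5 pop 4: in=⊤ → ⊤ (was ⊥); enqueue [0,3]
  #6 pop 5: in=⊤ → ⊤ (was ⊥); enqueue []
  #7 pop 6: in=⊥ → 4 (no change)
  #8 pop 0: in=⊤ → ⊤ (no change)
  #9 pop 3: in=⊤ → ⊤ (no change)

Fixpoint:
  val[0] = ⊤
  val[1] = 0
  val[2] = ⊤
  val[3] = ⊤
  val[4] = ⊤
  val[5] = ⊤
  val[6] = 4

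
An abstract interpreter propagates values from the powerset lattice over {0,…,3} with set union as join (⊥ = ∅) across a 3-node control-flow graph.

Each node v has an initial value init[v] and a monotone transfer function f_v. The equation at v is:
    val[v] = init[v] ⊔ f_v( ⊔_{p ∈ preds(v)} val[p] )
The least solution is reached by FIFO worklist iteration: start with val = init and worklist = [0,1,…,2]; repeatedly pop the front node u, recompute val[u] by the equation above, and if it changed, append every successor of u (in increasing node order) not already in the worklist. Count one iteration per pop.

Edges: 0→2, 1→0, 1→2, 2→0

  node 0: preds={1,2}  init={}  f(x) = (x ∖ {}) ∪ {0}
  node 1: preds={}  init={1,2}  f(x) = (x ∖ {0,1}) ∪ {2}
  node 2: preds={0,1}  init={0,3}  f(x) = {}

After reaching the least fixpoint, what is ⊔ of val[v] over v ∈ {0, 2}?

Worklist (3 pops):
  #1 pop 0: in={0,1,2,3} → {0,1,2,3} (was {}); enqueue []
  #2 pop 1: in={} → {1,2} (no change)
  #3 pop 2: in={0,1,2,3} → {0,3} (no change)

Fixpoint:
  val[0] = {0,1,2,3}
  val[1] = {1,2}
  val[2] = {0,3}

{0,1,2,3}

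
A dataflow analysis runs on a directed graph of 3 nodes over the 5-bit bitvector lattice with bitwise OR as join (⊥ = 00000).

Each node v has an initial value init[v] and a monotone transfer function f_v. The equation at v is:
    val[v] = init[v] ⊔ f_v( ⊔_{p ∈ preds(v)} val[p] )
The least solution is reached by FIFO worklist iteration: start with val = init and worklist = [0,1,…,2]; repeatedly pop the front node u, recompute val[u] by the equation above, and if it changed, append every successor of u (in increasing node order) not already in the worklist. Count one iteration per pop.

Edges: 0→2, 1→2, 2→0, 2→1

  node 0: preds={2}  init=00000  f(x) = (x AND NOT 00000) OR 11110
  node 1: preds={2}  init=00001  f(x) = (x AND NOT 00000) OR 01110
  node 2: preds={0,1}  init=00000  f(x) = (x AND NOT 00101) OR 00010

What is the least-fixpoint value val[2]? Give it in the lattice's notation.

Worklist (6 pops):
  #1 pop 0: in=00000 → 11110 (was 00000); enqueue []
  #2 pop 1: in=00000 → 01111 (was 00001); enqueue []
  #3 pop 2: in=11111 → 11010 (was 00000); enqueue [0,1]
  #4 pop 0: in=11010 → 11110 (no change)
  #5 pop 1: in=11010 → 11111 (was 01111); enqueue [2]
  #6 pop 2: in=11111 → 11010 (no change)

Fixpoint:
  val[0] = 11110
  val[1] = 11111
  val[2] = 11010

11010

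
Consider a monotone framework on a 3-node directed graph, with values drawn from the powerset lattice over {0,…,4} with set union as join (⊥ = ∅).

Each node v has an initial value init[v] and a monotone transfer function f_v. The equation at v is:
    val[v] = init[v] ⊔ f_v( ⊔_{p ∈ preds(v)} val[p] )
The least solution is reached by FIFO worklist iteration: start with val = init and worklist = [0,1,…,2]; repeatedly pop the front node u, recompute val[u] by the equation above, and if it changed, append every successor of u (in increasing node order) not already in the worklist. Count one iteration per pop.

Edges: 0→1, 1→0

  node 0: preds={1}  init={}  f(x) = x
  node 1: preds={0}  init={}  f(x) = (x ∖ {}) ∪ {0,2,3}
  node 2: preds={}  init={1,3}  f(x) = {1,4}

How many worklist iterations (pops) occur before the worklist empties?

5

Worklist (5 pops):
  #1 pop 0: in={} → {} (no change)
  #2 pop 1: in={} → {0,2,3} (was {}); enqueue [0]
  #3 pop 2: in={} → {1,3,4} (was {1,3}); enqueue []
  #4 pop 0: in={0,2,3} → {0,2,3} (was {}); enqueue [1]
  #5 pop 1: in={0,2,3} → {0,2,3} (no change)

Fixpoint:
  val[0] = {0,2,3}
  val[1] = {0,2,3}
  val[2] = {1,3,4}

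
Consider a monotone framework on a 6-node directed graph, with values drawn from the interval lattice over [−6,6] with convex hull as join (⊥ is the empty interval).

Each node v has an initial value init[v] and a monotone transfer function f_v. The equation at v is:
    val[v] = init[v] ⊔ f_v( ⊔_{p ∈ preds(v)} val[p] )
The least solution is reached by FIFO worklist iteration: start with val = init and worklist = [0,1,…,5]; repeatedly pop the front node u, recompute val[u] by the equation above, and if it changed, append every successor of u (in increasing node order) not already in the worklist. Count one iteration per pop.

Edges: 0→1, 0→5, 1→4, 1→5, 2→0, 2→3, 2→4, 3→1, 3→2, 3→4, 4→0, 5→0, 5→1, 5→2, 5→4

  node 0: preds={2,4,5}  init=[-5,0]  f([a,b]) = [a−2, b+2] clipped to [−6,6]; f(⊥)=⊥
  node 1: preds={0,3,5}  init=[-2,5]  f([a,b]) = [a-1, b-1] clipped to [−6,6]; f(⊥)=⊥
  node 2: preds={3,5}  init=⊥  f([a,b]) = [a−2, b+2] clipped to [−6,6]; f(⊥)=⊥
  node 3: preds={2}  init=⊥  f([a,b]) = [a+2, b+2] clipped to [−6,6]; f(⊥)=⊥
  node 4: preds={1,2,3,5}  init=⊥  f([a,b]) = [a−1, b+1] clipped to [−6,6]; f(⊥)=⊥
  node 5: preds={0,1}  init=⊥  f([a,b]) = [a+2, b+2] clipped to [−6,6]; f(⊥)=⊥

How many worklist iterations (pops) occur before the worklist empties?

Worklist (16 pops):
  #1 pop 0: in=⊥ → [-5,0] (no change)
  #2 pop 1: in=[-5,0] → [-6,5] (was [-2,5]); enqueue []
  #3 pop 2: in=⊥ → ⊥ (no change)
  #4 pop 3: in=⊥ → ⊥ (no change)
  #5 pop 4: in=[-6,5] → [-6,6] (was ⊥); enqueue [0]
  #6 pop 5: in=[-6,5] → [-4,6] (was ⊥); enqueue [1,2,4]
  #7 pop 0: in=[-6,6] → [-6,6] (was [-5,0]); enqueue [5]
  #8 pop 1: in=[-6,6] → [-6,5] (no change)
  #9 pop 2: in=[-4,6] → [-6,6] (was ⊥); enqueue [0,3]
  #10 pop 4: in=[-6,6] → [-6,6] (no change)
  #11 pop 5: in=[-6,6] → [-4,6] (no change)
  #12 pop 0: in=[-6,6] → [-6,6] (no change)
  #13 pop 3: in=[-6,6] → [-4,6] (was ⊥); enqueue [1,2,4]
  #14 pop 1: in=[-6,6] → [-6,5] (no change)
  #15 pop 2: in=[-4,6] → [-6,6] (no change)
  #16 pop 4: in=[-6,6] → [-6,6] (no change)

Fixpoint:
  val[0] = [-6,6]
  val[1] = [-6,5]
  val[2] = [-6,6]
  val[3] = [-4,6]
  val[4] = [-6,6]
  val[5] = [-4,6]

16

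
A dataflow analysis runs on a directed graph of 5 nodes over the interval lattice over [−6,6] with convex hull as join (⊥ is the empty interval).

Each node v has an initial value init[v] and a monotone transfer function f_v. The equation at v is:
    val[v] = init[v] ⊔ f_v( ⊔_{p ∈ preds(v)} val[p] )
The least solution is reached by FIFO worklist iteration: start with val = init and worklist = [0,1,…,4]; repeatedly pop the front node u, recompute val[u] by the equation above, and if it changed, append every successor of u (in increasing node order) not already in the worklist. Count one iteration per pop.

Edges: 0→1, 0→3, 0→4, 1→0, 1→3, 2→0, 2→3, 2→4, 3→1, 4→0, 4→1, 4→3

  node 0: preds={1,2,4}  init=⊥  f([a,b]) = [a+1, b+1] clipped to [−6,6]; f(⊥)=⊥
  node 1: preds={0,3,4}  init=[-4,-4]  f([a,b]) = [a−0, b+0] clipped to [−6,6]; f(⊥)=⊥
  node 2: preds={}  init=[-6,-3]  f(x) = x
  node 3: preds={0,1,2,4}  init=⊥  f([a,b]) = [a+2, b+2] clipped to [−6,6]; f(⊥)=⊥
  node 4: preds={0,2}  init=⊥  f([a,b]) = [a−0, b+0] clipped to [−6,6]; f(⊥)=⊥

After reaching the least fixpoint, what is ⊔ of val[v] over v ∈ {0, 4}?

Worklist (28 pops):
  #1 pop 0: in=[-6,-3] → [-5,-2] (was ⊥); enqueue []
  #2 pop 1: in=[-5,-2] → [-5,-2] (was [-4,-4]); enqueue [0]
  #3 pop 2: in=⊥ → [-6,-3] (no change)
  #4 pop 3: in=[-6,-2] → [-4,0] (was ⊥); enqueue [1]
  #5 pop 4: in=[-6,-2] → [-6,-2] (was ⊥); enqueue [3]
  #6 pop 0: in=[-6,-2] → [-5,-1] (was [-5,-2]); enqueue [4]
  #7 pop 1: in=[-6,0] → [-6,0] (was [-5,-2]); enqueue [0]
  #8 pop 3: in=[-6,0] → [-4,2] (was [-4,0]); enqueue [1]
  #9 pop 4: in=[-6,-1] → [-6,-1] (was [-6,-2]); enqueue [3]
  #10 pop 0: in=[-6,0] → [-5,1] (was [-5,-1]); enqueue [4]
  #11 pop 1: in=[-6,2] → [-6,2] (was [-6,0]); enqueue [0]
  #12 pop 3: in=[-6,2] → [-4,4] (was [-4,2]); enqueue [1]
  #13 pop 4: in=[-6,1] → [-6,1] (was [-6,-1]); enqueue [3]
  #14 pop 0: in=[-6,2] → [-5,3] (was [-5,1]); enqueue [4]
  #15 pop 1: in=[-6,4] → [-6,4] (was [-6,2]); enqueue [0]
  #16 pop 3: in=[-6,4] → [-4,6] (was [-4,4]); enqueue [1]
  #17 pop 4: in=[-6,3] → [-6,3] (was [-6,1]); enqueue [3]
  #18 pop 0: in=[-6,4] → [-5,5] (was [-5,3]); enqueue [4]
  #19 pop 1: in=[-6,6] → [-6,6] (was [-6,4]); enqueue [0]
  #20 pop 3: in=[-6,6] → [-4,6] (no change)
  #21 pop 4: in=[-6,5] → [-6,5] (was [-6,3]); enqueue [1,3]
  #22 pop 0: in=[-6,6] → [-5,6] (was [-5,5]); enqueue [4]
  #23 pop 1: in=[-6,6] → [-6,6] (no change)
  #24 pop 3: in=[-6,6] → [-4,6] (no change)
  #25 pop 4: in=[-6,6] → [-6,6] (was [-6,5]); enqueue [0,1,3]
  #26 pop 0: in=[-6,6] → [-5,6] (no change)
  #27 pop 1: in=[-6,6] → [-6,6] (no change)
  #28 pop 3: in=[-6,6] → [-4,6] (no change)

Fixpoint:
  val[0] = [-5,6]
  val[1] = [-6,6]
  val[2] = [-6,-3]
  val[3] = [-4,6]
  val[4] = [-6,6]

[-6,6]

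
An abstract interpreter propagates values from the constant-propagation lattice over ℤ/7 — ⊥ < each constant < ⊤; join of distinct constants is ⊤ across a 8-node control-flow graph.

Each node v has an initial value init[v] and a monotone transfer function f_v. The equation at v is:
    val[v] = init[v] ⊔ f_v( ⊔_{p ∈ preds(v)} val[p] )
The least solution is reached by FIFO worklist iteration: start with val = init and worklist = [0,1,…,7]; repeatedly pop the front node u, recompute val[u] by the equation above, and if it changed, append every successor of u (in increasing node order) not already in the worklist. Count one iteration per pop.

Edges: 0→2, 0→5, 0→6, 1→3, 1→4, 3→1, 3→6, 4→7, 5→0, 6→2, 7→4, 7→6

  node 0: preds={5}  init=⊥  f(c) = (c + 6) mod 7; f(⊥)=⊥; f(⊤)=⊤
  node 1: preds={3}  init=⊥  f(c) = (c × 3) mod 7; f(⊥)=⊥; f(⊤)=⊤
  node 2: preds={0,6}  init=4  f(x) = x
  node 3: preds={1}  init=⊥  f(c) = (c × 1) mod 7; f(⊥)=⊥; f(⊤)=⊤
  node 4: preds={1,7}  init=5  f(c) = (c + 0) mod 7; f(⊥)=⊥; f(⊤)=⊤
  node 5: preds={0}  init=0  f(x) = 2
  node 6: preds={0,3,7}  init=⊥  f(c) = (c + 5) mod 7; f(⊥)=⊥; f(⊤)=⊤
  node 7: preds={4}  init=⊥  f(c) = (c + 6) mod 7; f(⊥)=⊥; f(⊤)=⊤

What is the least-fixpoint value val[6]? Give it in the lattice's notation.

Trace (17 dequeues):
  [1] u=0 | in 0 | out 6 | prev ⊥ | push {}
  [2] u=1 | in ⊥ | out ⊥ | ==
  [3] u=2 | in 6 | out ⊤ | prev 4 | push {}
  [4] u=3 | in ⊥ | out ⊥ | ==
  [5] u=4 | in ⊥ | out 5 | ==
  [6] u=5 | in 6 | out ⊤ | prev 0 | push {0}
  [7] u=6 | in 6 | out 4 | prev ⊥ | push {2}
  [8] u=7 | in 5 | out 4 | prev ⊥ | push {4,6}
  [9] u=0 | in ⊤ | out ⊤ | prev 6 | push {5}
  [10] u=2 | in ⊤ | out ⊤ | ==
  [11] u=4 | in 4 | out ⊤ | prev 5 | push {7}
  [12] u=6 | in ⊤ | out ⊤ | prev 4 | push {2}
  [13] u=5 | in ⊤ | out ⊤ | ==
  [14] u=7 | in ⊤ | out ⊤ | prev 4 | push {4,6}
  [15] u=2 | in ⊤ | out ⊤ | ==
  [16] u=4 | in ⊤ | out ⊤ | ==
  [17] u=6 | in ⊤ | out ⊤ | ==

Converged values:
  [0] ⊤
  [1] ⊥
  [2] ⊤
  [3] ⊥
  [4] ⊤
  [5] ⊤
  [6] ⊤
  [7] ⊤

⊤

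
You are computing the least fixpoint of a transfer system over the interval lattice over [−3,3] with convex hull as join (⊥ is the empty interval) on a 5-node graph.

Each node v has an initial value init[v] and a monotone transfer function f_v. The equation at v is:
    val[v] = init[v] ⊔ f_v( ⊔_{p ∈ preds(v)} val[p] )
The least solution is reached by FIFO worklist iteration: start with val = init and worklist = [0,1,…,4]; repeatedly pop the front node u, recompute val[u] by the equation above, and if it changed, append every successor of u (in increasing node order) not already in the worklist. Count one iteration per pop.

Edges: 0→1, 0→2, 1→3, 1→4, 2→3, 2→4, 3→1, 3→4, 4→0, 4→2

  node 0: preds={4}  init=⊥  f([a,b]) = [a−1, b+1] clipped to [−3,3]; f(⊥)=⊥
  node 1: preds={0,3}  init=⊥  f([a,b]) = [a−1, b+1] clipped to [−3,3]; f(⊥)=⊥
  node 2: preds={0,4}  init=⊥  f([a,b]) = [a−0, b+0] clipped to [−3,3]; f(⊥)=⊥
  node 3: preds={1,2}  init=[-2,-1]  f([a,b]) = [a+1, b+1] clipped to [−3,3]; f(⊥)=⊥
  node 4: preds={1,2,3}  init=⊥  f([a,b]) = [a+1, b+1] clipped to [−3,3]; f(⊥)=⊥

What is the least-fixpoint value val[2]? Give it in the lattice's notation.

Trace (15 dequeues):
  [1] u=0 | in ⊥ | out ⊥ | ==
  [2] u=1 | in [-2,-1] | out [-3,0] | prev ⊥ | push {}
  [3] u=2 | in ⊥ | out ⊥ | ==
  [4] u=3 | in [-3,0] | out [-2,1] | prev [-2,-1] | push {1}
  [5] u=4 | in [-3,1] | out [-2,2] | prev ⊥ | push {0,2}
  [6] u=1 | in [-2,1] | out [-3,2] | prev [-3,0] | push {3,4}
  [7] u=0 | in [-2,2] | out [-3,3] | prev ⊥ | push {1}
  [8] u=2 | in [-3,3] | out [-3,3] | prev ⊥ | push {}
  [9] u=3 | in [-3,3] | out [-2,3] | prev [-2,1] | push {}
  [10] u=4 | in [-3,3] | out [-2,3] | prev [-2,2] | push {0,2}
  [11] u=1 | in [-3,3] | out [-3,3] | prev [-3,2] | push {3,4}
  [12] u=0 | in [-2,3] | out [-3,3] | ==
  [13] u=2 | in [-3,3] | out [-3,3] | ==
  [14] u=3 | in [-3,3] | out [-2,3] | ==
  [15] u=4 | in [-3,3] | out [-2,3] | ==

Converged values:
  [0] [-3,3]
  [1] [-3,3]
  [2] [-3,3]
  [3] [-2,3]
  [4] [-2,3]

[-3,3]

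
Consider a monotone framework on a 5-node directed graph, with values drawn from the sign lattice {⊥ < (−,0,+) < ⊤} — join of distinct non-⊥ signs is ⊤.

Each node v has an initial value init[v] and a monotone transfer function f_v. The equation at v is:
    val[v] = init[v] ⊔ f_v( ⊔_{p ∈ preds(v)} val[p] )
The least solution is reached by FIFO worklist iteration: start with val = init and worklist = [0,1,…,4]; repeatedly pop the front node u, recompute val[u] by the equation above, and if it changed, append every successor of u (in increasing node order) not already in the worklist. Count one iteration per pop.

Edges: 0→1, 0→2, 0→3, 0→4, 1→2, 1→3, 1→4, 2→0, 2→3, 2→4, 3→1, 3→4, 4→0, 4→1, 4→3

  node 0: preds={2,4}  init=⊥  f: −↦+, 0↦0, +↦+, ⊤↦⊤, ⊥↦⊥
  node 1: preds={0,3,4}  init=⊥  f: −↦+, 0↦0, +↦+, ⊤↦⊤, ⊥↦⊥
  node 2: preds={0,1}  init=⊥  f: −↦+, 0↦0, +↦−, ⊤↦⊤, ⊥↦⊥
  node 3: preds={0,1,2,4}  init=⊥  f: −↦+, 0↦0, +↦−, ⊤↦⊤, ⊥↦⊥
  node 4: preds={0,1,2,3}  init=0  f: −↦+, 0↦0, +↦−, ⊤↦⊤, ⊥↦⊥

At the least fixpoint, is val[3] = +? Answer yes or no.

no

Trace (7 dequeues):
  [1] u=0 | in 0 | out 0 | prev ⊥ | push {}
  [2] u=1 | in 0 | out 0 | prev ⊥ | push {}
  [3] u=2 | in 0 | out 0 | prev ⊥ | push {0}
  [4] u=3 | in 0 | out 0 | prev ⊥ | push {1}
  [5] u=4 | in 0 | out 0 | ==
  [6] u=0 | in 0 | out 0 | ==
  [7] u=1 | in 0 | out 0 | ==

Converged values:
  [0] 0
  [1] 0
  [2] 0
  [3] 0
  [4] 0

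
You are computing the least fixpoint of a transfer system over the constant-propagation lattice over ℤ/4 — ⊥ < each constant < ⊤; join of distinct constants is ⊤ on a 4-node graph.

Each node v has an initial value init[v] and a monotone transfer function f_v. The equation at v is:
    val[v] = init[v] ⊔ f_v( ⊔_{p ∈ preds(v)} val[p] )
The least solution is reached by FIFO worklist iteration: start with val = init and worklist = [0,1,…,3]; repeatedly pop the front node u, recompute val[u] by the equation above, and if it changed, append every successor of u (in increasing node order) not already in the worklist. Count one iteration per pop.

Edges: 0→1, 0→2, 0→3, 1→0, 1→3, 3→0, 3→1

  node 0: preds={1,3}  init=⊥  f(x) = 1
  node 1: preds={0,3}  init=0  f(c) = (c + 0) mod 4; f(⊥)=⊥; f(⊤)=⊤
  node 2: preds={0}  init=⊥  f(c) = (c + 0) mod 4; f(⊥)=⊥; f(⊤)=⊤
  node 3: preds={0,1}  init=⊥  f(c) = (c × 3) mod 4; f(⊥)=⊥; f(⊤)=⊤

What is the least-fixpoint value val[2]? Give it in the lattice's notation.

1

Trace (6 dequeues):
  [1] u=0 | in 0 | out 1 | prev ⊥ | push {}
  [2] u=1 | in 1 | out ⊤ | prev 0 | push {0}
  [3] u=2 | in 1 | out 1 | prev ⊥ | push {}
  [4] u=3 | in ⊤ | out ⊤ | prev ⊥ | push {1}
  [5] u=0 | in ⊤ | out 1 | ==
  [6] u=1 | in ⊤ | out ⊤ | ==

Converged values:
  [0] 1
  [1] ⊤
  [2] 1
  [3] ⊤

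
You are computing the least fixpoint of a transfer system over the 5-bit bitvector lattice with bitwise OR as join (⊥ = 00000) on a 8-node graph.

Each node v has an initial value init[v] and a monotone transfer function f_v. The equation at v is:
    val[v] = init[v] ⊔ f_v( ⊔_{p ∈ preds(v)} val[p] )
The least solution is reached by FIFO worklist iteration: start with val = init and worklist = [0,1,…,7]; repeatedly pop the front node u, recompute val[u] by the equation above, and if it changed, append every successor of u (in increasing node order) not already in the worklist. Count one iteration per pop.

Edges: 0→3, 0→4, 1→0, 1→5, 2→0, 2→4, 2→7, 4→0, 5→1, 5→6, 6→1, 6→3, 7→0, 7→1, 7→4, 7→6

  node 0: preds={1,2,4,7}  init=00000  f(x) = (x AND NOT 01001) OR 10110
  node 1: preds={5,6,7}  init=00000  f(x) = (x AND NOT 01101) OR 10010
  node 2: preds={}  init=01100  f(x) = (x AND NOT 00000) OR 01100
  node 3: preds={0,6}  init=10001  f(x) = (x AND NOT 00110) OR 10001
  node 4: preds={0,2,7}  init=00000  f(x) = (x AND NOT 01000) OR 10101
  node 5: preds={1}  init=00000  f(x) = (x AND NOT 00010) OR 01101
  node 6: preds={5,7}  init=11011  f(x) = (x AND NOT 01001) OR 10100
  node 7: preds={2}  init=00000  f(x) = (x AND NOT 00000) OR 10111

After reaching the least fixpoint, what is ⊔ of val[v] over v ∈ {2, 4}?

Trace (13 dequeues):
  [1] u=0 | in 01100 | out 10110 | prev 00000 | push {}
  [2] u=1 | in 11011 | out 10010 | prev 00000 | push {0}
  [3] u=2 | in 00000 | out 01100 | ==
  [4] u=3 | in 11111 | out 11001 | prev 10001 | push {}
  [5] u=4 | in 11110 | out 10111 | prev 00000 | push {}
  [6] u=5 | in 10010 | out 11101 | prev 00000 | push {1}
  [7] u=6 | in 11101 | out 11111 | prev 11011 | push {3}
  [8] u=7 | in 01100 | out 11111 | prev 00000 | push {4,6}
  [9] u=0 | in 11111 | out 10110 | ==
  [10] u=1 | in 11111 | out 10010 | ==
  [11] u=3 | in 11111 | out 11001 | ==
  [12] u=4 | in 11111 | out 10111 | ==
  [13] u=6 | in 11111 | out 11111 | ==

Converged values:
  [0] 10110
  [1] 10010
  [2] 01100
  [3] 11001
  [4] 10111
  [5] 11101
  [6] 11111
  [7] 11111

11111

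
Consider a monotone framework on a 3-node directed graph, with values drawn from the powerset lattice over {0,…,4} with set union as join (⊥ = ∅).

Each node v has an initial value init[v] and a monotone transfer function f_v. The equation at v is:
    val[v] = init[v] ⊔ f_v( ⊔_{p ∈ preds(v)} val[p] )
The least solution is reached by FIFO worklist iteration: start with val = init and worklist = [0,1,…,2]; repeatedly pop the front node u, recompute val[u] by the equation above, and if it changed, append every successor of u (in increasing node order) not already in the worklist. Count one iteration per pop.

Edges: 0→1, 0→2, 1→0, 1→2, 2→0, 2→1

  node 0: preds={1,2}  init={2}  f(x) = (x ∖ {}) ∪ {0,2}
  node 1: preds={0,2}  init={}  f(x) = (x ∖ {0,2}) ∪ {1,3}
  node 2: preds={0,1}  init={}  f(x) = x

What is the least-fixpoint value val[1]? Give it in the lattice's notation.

Trace (6 dequeues):
  [1] u=0 | in {} | out {0,2} | prev {2} | push {}
  [2] u=1 | in {0,2} | out {1,3} | prev {} | push {0}
  [3] u=2 | in {0,1,2,3} | out {0,1,2,3} | prev {} | push {1}
  [4] u=0 | in {0,1,2,3} | out {0,1,2,3} | prev {0,2} | push {2}
  [5] u=1 | in {0,1,2,3} | out {1,3} | ==
  [6] u=2 | in {0,1,2,3} | out {0,1,2,3} | ==

Converged values:
  [0] {0,1,2,3}
  [1] {1,3}
  [2] {0,1,2,3}

{1,3}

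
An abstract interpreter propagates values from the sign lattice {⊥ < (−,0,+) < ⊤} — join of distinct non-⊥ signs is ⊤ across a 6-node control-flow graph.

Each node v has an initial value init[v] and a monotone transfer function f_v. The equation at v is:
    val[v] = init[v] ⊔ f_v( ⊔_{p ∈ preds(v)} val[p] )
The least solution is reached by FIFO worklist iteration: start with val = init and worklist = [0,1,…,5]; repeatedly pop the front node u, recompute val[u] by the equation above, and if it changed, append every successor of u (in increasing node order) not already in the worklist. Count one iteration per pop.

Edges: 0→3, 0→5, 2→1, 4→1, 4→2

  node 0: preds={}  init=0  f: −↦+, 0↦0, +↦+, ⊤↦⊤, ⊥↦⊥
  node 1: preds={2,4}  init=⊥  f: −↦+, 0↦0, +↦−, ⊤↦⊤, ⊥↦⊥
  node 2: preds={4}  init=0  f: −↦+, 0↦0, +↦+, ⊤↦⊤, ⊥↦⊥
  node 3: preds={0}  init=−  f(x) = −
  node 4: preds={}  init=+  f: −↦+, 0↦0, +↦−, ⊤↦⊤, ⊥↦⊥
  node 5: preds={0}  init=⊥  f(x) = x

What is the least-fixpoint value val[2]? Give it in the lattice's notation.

⊤

Worklist (7 pops):
  #1 pop 0: in=⊥ → 0 (no change)
  #2 pop 1: in=⊤ → ⊤ (was ⊥); enqueue []
  #3 pop 2: in=+ → ⊤ (was 0); enqueue [1]
  #4 pop 3: in=0 → − (no change)
  #5 pop 4: in=⊥ → + (no change)
  #6 pop 5: in=0 → 0 (was ⊥); enqueue []
  #7 pop 1: in=⊤ → ⊤ (no change)

Fixpoint:
  val[0] = 0
  val[1] = ⊤
  val[2] = ⊤
  val[3] = −
  val[4] = +
  val[5] = 0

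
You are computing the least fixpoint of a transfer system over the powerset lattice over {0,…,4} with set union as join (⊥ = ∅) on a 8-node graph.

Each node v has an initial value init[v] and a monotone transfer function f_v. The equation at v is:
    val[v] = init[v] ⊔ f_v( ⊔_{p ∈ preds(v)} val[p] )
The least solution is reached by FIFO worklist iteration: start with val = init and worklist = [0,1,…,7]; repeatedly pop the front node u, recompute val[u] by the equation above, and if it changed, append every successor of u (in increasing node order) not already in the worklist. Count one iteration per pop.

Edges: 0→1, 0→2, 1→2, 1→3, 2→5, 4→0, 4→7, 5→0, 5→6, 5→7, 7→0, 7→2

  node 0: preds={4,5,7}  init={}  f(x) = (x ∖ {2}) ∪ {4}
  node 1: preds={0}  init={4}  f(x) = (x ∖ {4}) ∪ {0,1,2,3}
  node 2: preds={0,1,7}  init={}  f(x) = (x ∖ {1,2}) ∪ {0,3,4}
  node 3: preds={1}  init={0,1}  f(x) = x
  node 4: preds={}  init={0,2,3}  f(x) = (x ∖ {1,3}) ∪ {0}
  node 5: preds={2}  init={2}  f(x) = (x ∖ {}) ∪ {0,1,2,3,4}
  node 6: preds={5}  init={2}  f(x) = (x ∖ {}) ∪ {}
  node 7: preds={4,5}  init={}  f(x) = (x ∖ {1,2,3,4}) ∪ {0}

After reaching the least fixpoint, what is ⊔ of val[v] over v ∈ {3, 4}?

Trace (11 dequeues):
  [1] u=0 | in {0,2,3} | out {0,3,4} | prev {} | push {}
  [2] u=1 | in {0,3,4} | out {0,1,2,3,4} | prev {4} | push {}
  [3] u=2 | in {0,1,2,3,4} | out {0,3,4} | prev {} | push {}
  [4] u=3 | in {0,1,2,3,4} | out {0,1,2,3,4} | prev {0,1} | push {}
  [5] u=4 | in {} | out {0,2,3} | ==
  [6] u=5 | in {0,3,4} | out {0,1,2,3,4} | prev {2} | push {0}
  [7] u=6 | in {0,1,2,3,4} | out {0,1,2,3,4} | prev {2} | push {}
  [8] u=7 | in {0,1,2,3,4} | out {0} | prev {} | push {2}
  [9] u=0 | in {0,1,2,3,4} | out {0,1,3,4} | prev {0,3,4} | push {1}
  [10] u=2 | in {0,1,2,3,4} | out {0,3,4} | ==
  [11] u=1 | in {0,1,3,4} | out {0,1,2,3,4} | ==

Converged values:
  [0] {0,1,3,4}
  [1] {0,1,2,3,4}
  [2] {0,3,4}
  [3] {0,1,2,3,4}
  [4] {0,2,3}
  [5] {0,1,2,3,4}
  [6] {0,1,2,3,4}
  [7] {0}

{0,1,2,3,4}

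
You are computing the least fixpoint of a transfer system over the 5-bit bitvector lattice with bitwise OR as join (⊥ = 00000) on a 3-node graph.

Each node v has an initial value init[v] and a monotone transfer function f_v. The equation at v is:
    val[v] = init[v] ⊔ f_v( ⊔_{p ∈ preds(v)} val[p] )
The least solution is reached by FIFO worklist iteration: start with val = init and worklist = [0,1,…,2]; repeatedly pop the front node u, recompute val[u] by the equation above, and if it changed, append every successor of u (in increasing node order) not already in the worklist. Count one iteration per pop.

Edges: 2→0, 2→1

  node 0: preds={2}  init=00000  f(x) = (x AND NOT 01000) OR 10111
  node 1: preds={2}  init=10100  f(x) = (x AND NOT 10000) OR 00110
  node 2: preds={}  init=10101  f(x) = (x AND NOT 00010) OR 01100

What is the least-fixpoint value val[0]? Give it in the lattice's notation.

Worklist (5 pops):
  #1 pop 0: in=10101 → 10111 (was 00000); enqueue []
  #2 pop 1: in=10101 → 10111 (was 10100); enqueue []
  #3 pop 2: in=00000 → 11101 (was 10101); enqueue [0,1]
  #4 pop 0: in=11101 → 10111 (no change)
  #5 pop 1: in=11101 → 11111 (was 10111); enqueue []

Fixpoint:
  val[0] = 10111
  val[1] = 11111
  val[2] = 11101

10111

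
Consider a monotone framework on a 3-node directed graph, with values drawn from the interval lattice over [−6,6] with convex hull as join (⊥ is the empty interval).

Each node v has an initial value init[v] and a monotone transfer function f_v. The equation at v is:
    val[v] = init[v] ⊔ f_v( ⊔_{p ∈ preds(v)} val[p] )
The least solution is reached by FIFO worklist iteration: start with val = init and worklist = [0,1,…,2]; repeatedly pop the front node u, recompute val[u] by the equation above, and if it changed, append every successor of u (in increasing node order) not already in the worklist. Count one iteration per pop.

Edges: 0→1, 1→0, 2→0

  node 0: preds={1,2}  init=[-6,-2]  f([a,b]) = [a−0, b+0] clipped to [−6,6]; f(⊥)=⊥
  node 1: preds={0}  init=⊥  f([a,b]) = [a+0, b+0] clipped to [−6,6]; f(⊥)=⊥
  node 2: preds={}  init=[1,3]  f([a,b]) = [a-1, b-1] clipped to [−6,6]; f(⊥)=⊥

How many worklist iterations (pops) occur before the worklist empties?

4

Trace (4 dequeues):
  [1] u=0 | in [1,3] | out [-6,3] | prev [-6,-2] | push {}
  [2] u=1 | in [-6,3] | out [-6,3] | prev ⊥ | push {0}
  [3] u=2 | in ⊥ | out [1,3] | ==
  [4] u=0 | in [-6,3] | out [-6,3] | ==

Converged values:
  [0] [-6,3]
  [1] [-6,3]
  [2] [1,3]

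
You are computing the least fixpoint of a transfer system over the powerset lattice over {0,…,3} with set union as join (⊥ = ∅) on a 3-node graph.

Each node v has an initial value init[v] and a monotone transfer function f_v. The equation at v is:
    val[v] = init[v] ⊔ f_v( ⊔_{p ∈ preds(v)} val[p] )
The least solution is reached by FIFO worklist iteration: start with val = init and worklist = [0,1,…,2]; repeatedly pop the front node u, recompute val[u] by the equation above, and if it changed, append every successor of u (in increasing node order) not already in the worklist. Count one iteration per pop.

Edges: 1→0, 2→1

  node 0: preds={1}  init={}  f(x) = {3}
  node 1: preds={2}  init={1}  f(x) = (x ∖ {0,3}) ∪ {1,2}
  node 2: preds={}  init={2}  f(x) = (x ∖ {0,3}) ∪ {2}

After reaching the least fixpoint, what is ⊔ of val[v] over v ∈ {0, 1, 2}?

{1,2,3}

Iteration log — 4 steps:
  step 1. node 0  ⊔preds={1}  new={3}  old={}  +wl: 
  step 2. node 1  ⊔preds={2}  new={1,2}  old={1}  +wl: 0
  step 3. node 2  ⊔preds={}  new={2}  stable
  step 4. node 0  ⊔preds={1,2}  new={3}  stable

Least fixpoint reached:
  node 0: {3}
  node 1: {1,2}
  node 2: {2}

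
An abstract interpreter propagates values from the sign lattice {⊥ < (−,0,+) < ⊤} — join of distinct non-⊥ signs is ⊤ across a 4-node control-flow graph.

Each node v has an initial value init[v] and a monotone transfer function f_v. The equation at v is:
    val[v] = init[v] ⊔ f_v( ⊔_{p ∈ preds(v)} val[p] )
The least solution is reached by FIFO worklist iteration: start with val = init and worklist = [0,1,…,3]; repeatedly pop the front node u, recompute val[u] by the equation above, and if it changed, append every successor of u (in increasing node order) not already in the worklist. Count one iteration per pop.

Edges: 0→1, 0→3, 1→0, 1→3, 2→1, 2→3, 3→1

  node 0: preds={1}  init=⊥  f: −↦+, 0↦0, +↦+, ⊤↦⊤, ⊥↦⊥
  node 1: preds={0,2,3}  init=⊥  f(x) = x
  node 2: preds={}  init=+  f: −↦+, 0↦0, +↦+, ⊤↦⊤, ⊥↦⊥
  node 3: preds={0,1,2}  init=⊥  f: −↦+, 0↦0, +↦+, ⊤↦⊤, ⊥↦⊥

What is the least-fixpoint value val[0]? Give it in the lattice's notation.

+

Iteration log — 7 steps:
  step 1. node 0  ⊔preds=⊥  new=⊥  stable
  step 2. node 1  ⊔preds=+  new=+  old=⊥  +wl: 0
  step 3. node 2  ⊔preds=⊥  new=+  stable
  step 4. node 3  ⊔preds=+  new=+  old=⊥  +wl: 1
  step 5. node 0  ⊔preds=+  new=+  old=⊥  +wl: 3
  step 6. node 1  ⊔preds=+  new=+  stable
  step 7. node 3  ⊔preds=+  new=+  stable

Least fixpoint reached:
  node 0: +
  node 1: +
  node 2: +
  node 3: +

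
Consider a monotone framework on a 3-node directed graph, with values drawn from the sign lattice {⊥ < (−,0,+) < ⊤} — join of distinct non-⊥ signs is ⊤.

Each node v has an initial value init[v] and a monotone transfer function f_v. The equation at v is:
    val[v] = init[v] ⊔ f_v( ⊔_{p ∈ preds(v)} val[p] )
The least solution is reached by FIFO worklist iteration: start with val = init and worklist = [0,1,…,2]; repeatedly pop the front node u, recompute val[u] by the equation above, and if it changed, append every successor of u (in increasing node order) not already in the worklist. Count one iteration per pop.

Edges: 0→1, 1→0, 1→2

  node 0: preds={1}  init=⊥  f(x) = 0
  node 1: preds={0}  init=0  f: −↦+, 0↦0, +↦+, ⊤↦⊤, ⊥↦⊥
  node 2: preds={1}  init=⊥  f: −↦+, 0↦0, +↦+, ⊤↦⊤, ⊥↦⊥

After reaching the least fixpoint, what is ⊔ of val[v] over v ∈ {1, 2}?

Worklist (3 pops):
  #1 pop 0: in=0 → 0 (was ⊥); enqueue []
  #2 pop 1: in=0 → 0 (no change)
  #3 pop 2: in=0 → 0 (was ⊥); enqueue []

Fixpoint:
  val[0] = 0
  val[1] = 0
  val[2] = 0

0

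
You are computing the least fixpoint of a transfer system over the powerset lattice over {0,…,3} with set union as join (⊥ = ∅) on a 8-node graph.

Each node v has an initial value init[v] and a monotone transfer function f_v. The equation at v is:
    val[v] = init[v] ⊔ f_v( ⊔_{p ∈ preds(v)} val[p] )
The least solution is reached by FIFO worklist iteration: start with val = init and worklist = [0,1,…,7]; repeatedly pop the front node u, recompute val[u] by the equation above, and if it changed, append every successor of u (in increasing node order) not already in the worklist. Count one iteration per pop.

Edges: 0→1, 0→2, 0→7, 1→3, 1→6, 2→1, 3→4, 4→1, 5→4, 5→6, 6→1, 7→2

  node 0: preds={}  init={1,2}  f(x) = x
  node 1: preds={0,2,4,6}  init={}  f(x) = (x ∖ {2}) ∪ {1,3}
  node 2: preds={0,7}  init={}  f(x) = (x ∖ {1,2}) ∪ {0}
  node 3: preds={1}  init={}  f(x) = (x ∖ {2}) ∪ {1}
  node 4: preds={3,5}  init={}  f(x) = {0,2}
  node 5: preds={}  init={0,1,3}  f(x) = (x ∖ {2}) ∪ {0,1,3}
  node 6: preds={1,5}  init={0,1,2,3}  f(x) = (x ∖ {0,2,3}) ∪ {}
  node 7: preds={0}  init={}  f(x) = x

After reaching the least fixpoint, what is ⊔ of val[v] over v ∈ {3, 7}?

{0,1,2,3}

Iteration log — 10 steps:
  step 1. node 0  ⊔preds={}  new={1,2}  stable
  step 2. node 1  ⊔preds={0,1,2,3}  new={0,1,3}  old={}  +wl: 
  step 3. node 2  ⊔preds={1,2}  new={0}  old={}  +wl: 1
  step 4. node 3  ⊔preds={0,1,3}  new={0,1,3}  old={}  +wl: 
  step 5. node 4  ⊔preds={0,1,3}  new={0,2}  old={}  +wl: 
  step 6. node 5  ⊔preds={}  new={0,1,3}  stable
  step 7. node 6  ⊔preds={0,1,3}  new={0,1,2,3}  stable
  step 8. node 7  ⊔preds={1,2}  new={1,2}  old={}  +wl: 2
  step 9. node 1  ⊔preds={0,1,2,3}  new={0,1,3}  stable
  step 10. node 2  ⊔preds={1,2}  new={0}  stable

Least fixpoint reached:
  node 0: {1,2}
  node 1: {0,1,3}
  node 2: {0}
  node 3: {0,1,3}
  node 4: {0,2}
  node 5: {0,1,3}
  node 6: {0,1,2,3}
  node 7: {1,2}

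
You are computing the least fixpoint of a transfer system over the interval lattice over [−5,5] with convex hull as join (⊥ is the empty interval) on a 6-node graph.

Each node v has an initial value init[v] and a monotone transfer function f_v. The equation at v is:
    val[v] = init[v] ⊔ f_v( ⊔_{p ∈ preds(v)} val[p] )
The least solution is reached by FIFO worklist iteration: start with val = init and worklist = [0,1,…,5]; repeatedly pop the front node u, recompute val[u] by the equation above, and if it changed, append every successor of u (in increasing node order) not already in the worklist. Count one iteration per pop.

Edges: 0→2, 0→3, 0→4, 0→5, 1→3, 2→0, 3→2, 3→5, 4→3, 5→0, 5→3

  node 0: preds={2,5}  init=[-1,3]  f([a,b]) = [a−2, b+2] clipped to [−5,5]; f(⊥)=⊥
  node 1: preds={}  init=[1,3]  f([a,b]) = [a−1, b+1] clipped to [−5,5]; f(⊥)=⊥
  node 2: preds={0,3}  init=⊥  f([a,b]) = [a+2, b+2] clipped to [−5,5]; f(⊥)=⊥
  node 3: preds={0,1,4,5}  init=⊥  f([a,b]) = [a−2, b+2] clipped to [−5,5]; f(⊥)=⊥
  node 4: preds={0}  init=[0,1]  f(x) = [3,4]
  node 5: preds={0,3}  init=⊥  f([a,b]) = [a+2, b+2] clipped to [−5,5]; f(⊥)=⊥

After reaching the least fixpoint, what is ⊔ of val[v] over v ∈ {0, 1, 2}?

[-5,5]

Iteration log — 17 steps:
  step 1. node 0  ⊔preds=⊥  new=[-1,3]  stable
  step 2. node 1  ⊔preds=⊥  new=[1,3]  stable
  step 3. node 2  ⊔preds=[-1,3]  new=[1,5]  old=⊥  +wl: 0
  step 4. node 3  ⊔preds=[-1,3]  new=[-3,5]  old=⊥  +wl: 2
  step 5. node 4  ⊔preds=[-1,3]  new=[0,4]  old=[0,1]  +wl: 3
  step 6. node 5  ⊔preds=[-3,5]  new=[-1,5]  old=⊥  +wl: 
  step 7. node 0  ⊔preds=[-1,5]  new=[-3,5]  old=[-1,3]  +wl: 4,5
  step 8. node 2  ⊔preds=[-3,5]  new=[-1,5]  old=[1,5]  +wl: 0
  step 9. node 3  ⊔preds=[-3,5]  new=[-5,5]  old=[-3,5]  +wl: 2
  step 10. node 4  ⊔preds=[-3,5]  new=[0,4]  stable
  step 11. node 5  ⊔preds=[-5,5]  new=[-3,5]  old=[-1,5]  +wl: 3
  step 12. node 0  ⊔preds=[-3,5]  new=[-5,5]  old=[-3,5]  +wl: 4,5
  step 13. node 2  ⊔preds=[-5,5]  new=[-3,5]  old=[-1,5]  +wl: 0
  step 14. node 3  ⊔preds=[-5,5]  new=[-5,5]  stable
  step 15. node 4  ⊔preds=[-5,5]  new=[0,4]  stable
  step 16. node 5  ⊔preds=[-5,5]  new=[-3,5]  stable
  step 17. node 0  ⊔preds=[-3,5]  new=[-5,5]  stable

Least fixpoint reached:
  node 0: [-5,5]
  node 1: [1,3]
  node 2: [-3,5]
  node 3: [-5,5]
  node 4: [0,4]
  node 5: [-3,5]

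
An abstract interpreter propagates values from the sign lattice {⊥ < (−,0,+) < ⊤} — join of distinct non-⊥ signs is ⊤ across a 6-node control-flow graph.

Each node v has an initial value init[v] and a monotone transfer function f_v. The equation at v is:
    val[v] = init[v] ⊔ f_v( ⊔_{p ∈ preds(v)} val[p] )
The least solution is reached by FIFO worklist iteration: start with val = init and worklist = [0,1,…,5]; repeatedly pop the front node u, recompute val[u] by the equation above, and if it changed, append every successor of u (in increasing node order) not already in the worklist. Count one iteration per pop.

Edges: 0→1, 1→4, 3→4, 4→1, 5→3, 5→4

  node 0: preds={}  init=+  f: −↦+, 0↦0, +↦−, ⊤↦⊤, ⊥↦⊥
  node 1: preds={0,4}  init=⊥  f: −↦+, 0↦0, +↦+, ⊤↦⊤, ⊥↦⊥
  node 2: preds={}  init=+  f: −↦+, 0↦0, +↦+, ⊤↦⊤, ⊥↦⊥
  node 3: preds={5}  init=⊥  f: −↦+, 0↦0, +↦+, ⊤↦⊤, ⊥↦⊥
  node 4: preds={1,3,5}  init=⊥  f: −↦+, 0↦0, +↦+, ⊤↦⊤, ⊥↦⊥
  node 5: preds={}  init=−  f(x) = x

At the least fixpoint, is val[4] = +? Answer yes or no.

Worklist (8 pops):
  #1 pop 0: in=⊥ → + (no change)
  #2 pop 1: in=+ → + (was ⊥); enqueue []
  #3 pop 2: in=⊥ → + (no change)
  #4 pop 3: in=− → + (was ⊥); enqueue []
  #5 pop 4: in=⊤ → ⊤ (was ⊥); enqueue [1]
  #6 pop 5: in=⊥ → − (no change)
  #7 pop 1: in=⊤ → ⊤ (was +); enqueue [4]
  #8 pop 4: in=⊤ → ⊤ (no change)

Fixpoint:
  val[0] = +
  val[1] = ⊤
  val[2] = +
  val[3] = +
  val[4] = ⊤
  val[5] = −

no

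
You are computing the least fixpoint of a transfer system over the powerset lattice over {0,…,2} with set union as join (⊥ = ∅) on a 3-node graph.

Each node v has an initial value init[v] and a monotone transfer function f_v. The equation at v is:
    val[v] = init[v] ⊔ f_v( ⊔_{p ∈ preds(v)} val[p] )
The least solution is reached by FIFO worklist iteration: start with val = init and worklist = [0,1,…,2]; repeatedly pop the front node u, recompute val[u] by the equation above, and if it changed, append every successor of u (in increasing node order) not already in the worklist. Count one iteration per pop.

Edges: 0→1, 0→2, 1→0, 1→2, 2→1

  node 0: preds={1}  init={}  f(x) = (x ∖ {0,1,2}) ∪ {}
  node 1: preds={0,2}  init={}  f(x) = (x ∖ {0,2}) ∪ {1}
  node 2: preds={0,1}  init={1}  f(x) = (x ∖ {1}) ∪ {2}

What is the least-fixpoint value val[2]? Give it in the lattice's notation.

Worklist (5 pops):
  #1 pop 0: in={} → {} (no change)
  #2 pop 1: in={1} → {1} (was {}); enqueue [0]
  #3 pop 2: in={1} → {1,2} (was {1}); enqueue [1]
  #4 pop 0: in={1} → {} (no change)
  #5 pop 1: in={1,2} → {1} (no change)

Fixpoint:
  val[0] = {}
  val[1] = {1}
  val[2] = {1,2}

{1,2}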